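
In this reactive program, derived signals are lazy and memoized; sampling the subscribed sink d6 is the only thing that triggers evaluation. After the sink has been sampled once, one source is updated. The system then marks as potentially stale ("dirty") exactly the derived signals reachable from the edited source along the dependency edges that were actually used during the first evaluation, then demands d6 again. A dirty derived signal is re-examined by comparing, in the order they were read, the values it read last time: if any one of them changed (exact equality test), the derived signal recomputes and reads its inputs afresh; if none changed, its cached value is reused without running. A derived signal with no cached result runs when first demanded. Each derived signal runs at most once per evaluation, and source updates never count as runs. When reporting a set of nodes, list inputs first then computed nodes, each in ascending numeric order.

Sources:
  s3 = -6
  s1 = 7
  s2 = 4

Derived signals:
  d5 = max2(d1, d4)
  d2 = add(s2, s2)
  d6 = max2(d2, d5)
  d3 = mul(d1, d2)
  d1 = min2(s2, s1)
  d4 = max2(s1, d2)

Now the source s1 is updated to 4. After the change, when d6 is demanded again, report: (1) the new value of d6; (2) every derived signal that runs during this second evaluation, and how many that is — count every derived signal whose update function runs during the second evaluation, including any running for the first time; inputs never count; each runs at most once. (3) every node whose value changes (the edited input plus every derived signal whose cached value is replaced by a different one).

Demanding d6 again yields 8.
2 derived signals run: d1, d4.
The nodes whose values change: s1.
Note where the cutoff bites: d5 is checked, finds nothing changed, and keeps its cache.

First demand of the output computes:
  d1 = min2(4, 7) = 4
  d2 = add(4, 4) = 8
  d4 = max2(7, 8) = 8
  d5 = max2(4, 8) = 8
  d6 = max2(8, 8) = 8

After the edit, cleaning proceeds:
  d1: a read changed (s1 7->4) — executes, giving 4 — identical to its old value.
  d4: a read changed (s1 7->4) — executes, giving 8 — identical to its old value.
  d5: dirty, but its reads are unchanged (d1 unchanged, d4 unchanged); cached 8 stands.
  d6: dirty, but its reads are unchanged (d2 unchanged, d5 unchanged); cached 8 stands.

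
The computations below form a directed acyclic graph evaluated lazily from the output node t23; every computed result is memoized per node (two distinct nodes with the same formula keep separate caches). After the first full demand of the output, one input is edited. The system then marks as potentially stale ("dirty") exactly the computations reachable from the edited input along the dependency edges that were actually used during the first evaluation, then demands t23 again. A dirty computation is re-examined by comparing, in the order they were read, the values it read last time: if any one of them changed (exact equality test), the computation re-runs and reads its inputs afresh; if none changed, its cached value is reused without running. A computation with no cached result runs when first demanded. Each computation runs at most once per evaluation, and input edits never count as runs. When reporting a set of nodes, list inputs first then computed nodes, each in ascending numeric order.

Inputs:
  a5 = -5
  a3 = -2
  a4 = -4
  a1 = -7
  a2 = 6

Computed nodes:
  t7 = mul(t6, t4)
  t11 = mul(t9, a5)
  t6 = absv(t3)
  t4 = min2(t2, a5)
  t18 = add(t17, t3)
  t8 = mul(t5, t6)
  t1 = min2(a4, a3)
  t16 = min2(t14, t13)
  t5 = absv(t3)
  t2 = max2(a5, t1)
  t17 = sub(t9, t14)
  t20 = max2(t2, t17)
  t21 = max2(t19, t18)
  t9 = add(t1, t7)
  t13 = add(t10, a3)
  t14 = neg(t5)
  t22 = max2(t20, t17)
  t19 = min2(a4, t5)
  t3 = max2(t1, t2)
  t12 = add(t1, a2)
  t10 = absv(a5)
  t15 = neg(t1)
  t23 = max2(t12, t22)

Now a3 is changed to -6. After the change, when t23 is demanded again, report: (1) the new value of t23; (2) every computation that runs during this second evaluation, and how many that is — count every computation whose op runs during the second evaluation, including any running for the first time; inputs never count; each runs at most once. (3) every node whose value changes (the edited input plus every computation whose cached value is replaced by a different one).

First demand of the output computes:
  t1 = min2(-4, -2) = -4
  t2 = max2(-5, -4) = -4
  t3 = max2(-4, -4) = -4
  t4 = min2(-4, -5) = -5
  t5 = absv(-4) = 4
  t6 = absv(-4) = 4
  t7 = mul(4, -5) = -20
  t9 = add(-4, -20) = -24
  t12 = add(-4, 6) = 2
  t14 = neg(4) = -4
  t17 = sub(-24, -4) = -20
  t20 = max2(-4, -20) = -4
  t22 = max2(-4, -20) = -4
  t23 = max2(2, -4) = 2

After the edit, cleaning proceeds:
  t1: a read changed (a3 -2->-6) — executes, giving -6.
  t2: a read changed (t1 -4->-6) — executes, giving -5.
  t3: a read changed (t1 -4->-6; t2 -4->-5) — executes, giving -5.
  t4: a read changed (t2 -4->-5) — executes, giving -5 — identical to its old value.
  t5: a read changed (t3 -4->-5) — executes, giving 5.
  t6: a read changed (t3 -4->-5) — executes, giving 5.
  t7: a read changed (t6 4->5) — executes, giving -25.
  t9: a read changed (t1 -4->-6; t7 -20->-25) — executes, giving -31.
  t12: a read changed (t1 -4->-6) — executes, giving 0.
  t14: a read changed (t5 4->5) — executes, giving -5.
  t17: a read changed (t9 -24->-31; t14 -4->-5) — executes, giving -26.
  t20: a read changed (t2 -4->-5; t17 -20->-26) — executes, giving -5.
  t22: a read changed (t20 -4->-5; t17 -20->-26) — executes, giving -5.
  t23: a read changed (t12 2->0; t22 -4->-5) — executes, giving 0.

Demanding t23 again yields 0.
14 computations run: t1, t2, t3, t4, t5, t6, t7, t9, t12, t14, t17, t20, t22, t23.
The nodes whose values change: a3, t1, t2, t3, t5, t6, t7, t9, t12, t14, t17, t20, t22, t23.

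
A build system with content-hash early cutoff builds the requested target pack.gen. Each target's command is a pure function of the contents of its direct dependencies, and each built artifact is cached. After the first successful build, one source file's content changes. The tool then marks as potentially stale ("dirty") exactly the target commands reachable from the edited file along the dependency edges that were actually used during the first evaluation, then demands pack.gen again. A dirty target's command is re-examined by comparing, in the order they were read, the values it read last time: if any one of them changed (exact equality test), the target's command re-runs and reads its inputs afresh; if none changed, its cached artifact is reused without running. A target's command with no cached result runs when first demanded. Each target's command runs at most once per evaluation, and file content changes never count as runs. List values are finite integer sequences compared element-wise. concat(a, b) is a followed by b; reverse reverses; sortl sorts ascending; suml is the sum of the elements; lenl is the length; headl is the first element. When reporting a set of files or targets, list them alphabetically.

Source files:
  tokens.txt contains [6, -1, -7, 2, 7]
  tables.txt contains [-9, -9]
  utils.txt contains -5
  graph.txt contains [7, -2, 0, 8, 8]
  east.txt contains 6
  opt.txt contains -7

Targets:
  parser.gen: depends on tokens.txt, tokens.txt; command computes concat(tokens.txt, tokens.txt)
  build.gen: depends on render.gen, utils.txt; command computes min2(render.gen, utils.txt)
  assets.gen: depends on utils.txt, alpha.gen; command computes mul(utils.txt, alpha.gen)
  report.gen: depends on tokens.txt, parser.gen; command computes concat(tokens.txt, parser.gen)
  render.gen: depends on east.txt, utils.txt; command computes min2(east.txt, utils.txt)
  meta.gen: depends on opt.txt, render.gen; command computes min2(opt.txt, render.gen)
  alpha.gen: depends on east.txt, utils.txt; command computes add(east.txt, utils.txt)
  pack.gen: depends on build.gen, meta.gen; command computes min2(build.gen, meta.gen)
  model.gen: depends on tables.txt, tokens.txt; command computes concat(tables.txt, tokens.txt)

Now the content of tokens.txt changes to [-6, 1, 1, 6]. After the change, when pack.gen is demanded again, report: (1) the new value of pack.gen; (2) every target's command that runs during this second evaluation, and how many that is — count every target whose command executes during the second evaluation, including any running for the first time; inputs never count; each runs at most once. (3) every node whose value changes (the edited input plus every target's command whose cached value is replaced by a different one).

First evaluation (everything demanded from the output):
  render.gen = min2(6, -5) = -5
  build.gen = min2(-5, -5) = -5
  meta.gen = min2(-7, -5) = -7
  pack.gen = min2(-5, -7) = -7

Propagation after the edit:
  tokens.txt feeds no computation that the output demands — nothing is marked dirty and nothing runs.

Key observation: tokens.txt is never demanded by the output, so the edit triggers no recomputation at all.

New value of pack.gen: -7.
Target commands that run: none — 0 in total.
Values that change: tokens.txt.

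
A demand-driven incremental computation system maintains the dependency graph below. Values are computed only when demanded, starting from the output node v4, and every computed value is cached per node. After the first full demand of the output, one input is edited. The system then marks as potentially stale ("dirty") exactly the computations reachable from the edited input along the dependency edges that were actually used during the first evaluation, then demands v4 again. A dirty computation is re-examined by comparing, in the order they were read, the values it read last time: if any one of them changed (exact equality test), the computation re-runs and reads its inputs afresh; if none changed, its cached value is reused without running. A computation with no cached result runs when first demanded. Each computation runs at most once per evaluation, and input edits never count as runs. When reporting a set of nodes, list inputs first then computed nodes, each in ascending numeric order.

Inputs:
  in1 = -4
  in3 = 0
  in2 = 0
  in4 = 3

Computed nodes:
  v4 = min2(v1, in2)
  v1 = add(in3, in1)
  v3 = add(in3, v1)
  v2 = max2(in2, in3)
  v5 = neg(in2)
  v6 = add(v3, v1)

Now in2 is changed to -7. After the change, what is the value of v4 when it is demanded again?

First evaluation (everything demanded from the output):
  v1 = add(0, -4) = -4
  v4 = min2(-4, 0) = -4

Propagation after the edit:
  v4: runs — in2 0->-7; result -7.

New value of v4: -7.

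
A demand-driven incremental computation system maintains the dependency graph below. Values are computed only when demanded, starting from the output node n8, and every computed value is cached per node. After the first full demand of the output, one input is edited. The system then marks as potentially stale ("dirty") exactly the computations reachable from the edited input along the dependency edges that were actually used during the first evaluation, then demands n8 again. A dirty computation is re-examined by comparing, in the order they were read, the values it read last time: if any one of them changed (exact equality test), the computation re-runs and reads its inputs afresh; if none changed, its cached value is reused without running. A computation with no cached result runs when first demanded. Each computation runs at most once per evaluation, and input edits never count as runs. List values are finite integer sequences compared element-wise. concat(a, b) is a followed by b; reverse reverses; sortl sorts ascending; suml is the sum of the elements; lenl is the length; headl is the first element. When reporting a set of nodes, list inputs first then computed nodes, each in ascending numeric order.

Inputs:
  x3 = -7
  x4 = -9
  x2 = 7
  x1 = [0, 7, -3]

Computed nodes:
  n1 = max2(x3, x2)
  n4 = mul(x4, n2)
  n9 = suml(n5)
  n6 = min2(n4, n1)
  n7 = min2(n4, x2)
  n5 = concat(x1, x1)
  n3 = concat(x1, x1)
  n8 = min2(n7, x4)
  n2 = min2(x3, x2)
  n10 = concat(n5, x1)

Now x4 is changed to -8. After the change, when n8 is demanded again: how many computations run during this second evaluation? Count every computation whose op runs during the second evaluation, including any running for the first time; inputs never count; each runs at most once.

Computations that run: n4, n7, n8 — 3 in total.

First evaluation (everything demanded from the output):
  n2 = min2(-7, 7) = -7
  n4 = mul(-9, -7) = 63
  n7 = min2(63, 7) = 7
  n8 = min2(7, -9) = -9

Propagation after the edit:
  n4: runs — x4 -9->-8; result 56.
  n7: runs — n4 63->56; result 7 (same value as before).
  n8: runs — x4 -9->-8; result -8.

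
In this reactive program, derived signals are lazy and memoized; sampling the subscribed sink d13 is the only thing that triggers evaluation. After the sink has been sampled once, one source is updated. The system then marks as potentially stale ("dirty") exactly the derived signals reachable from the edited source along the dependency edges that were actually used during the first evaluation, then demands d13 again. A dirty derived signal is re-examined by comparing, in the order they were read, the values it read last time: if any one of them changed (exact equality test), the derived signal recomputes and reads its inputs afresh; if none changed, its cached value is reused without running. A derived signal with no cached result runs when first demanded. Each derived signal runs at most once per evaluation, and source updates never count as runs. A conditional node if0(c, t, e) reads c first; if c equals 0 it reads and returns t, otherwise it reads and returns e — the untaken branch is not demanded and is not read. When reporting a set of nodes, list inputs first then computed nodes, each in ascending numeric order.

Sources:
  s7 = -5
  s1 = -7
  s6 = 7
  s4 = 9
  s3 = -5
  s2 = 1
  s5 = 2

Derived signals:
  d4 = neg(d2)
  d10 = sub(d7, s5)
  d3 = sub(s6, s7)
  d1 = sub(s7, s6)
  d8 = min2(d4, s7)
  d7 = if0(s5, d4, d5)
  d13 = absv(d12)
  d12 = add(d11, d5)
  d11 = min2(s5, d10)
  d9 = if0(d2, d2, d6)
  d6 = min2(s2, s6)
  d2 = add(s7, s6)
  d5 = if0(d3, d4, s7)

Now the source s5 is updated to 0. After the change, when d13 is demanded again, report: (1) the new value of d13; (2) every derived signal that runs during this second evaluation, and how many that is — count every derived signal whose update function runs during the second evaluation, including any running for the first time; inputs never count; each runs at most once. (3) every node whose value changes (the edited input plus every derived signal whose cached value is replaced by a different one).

First demand of the output computes:
  d3 = sub(7, -5) = 12
  d5 = if0(d3=12 -> else branch s7) = -5
  d7 = if0(s5=2 -> else branch d5) = -5
  d10 = sub(-5, 2) = -7
  d11 = min2(2, -7) = -7
  d12 = add(-7, -5) = -12
  d13 = absv(-12) = 12

After the edit, cleaning proceeds:
  d2: had never run; runs now, result 2.
  d4: had never run; runs now, result -2.
  d7: a read changed (s5 2->0) — executes, giving -2.
  d10: a read changed (d7 -5->-2; s5 2->0) — executes, giving -2.
  d11: a read changed (s5 2->0; d10 -7->-2) — executes, giving -2.
  d12: a read changed (d11 -7->-2) — executes, giving -7.
  d13: a read changed (d12 -12->-7) — executes, giving 7.

Note the branch switch — d2, d4 had no cache and run now for the first time.

Demanding d13 again yields 7.
7 derived signals run: d2, d4, d7, d10, d11, d12, d13.
The nodes whose values change: s5, d7, d10, d11, d12, d13.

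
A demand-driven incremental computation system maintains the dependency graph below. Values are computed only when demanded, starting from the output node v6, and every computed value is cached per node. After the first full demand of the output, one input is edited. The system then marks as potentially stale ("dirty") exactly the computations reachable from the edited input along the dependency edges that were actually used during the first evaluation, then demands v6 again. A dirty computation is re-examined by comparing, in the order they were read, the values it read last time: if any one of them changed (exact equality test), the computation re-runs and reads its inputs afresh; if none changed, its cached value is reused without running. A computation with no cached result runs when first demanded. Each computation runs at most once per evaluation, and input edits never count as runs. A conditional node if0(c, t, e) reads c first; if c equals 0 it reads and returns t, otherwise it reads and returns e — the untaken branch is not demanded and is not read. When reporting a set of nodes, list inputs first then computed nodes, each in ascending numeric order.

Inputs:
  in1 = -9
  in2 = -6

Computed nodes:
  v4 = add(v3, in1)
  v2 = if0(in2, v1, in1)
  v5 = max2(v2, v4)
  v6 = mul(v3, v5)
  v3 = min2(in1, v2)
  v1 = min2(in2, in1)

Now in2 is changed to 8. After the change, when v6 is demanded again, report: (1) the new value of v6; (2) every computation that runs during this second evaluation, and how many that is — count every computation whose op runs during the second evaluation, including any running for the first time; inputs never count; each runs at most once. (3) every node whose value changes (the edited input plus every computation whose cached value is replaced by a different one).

First evaluation (everything demanded from the output):
  v2 = if0(in2=-6 -> else branch in1) = -9
  v3 = min2(-9, -9) = -9
  v4 = add(-9, -9) = -18
  v5 = max2(-9, -18) = -9
  v6 = mul(-9, -9) = 81

Propagation after the edit:
  v2: runs — in2 -6->8; result -9 (same value as before).
  v3: checked — values it read are unchanged (in1 unchanged, v2 unchanged); reused cached -9 without running.
  v4: checked — values it read are unchanged (v3 unchanged, in1 unchanged); reused cached -18 without running.
  v5: checked — values it read are unchanged (v2 unchanged, v4 unchanged); reused cached -9 without running.
  v6: checked — values it read are unchanged (v3 unchanged, v5 unchanged); reused cached 81 without running.

Key observation: the change is absorbed at v2 — it re-runs but produces the same value, and the output's value is unchanged.

New value of v6: 81.
Computations that run: v2 — 1 in total.
Values that change: in2.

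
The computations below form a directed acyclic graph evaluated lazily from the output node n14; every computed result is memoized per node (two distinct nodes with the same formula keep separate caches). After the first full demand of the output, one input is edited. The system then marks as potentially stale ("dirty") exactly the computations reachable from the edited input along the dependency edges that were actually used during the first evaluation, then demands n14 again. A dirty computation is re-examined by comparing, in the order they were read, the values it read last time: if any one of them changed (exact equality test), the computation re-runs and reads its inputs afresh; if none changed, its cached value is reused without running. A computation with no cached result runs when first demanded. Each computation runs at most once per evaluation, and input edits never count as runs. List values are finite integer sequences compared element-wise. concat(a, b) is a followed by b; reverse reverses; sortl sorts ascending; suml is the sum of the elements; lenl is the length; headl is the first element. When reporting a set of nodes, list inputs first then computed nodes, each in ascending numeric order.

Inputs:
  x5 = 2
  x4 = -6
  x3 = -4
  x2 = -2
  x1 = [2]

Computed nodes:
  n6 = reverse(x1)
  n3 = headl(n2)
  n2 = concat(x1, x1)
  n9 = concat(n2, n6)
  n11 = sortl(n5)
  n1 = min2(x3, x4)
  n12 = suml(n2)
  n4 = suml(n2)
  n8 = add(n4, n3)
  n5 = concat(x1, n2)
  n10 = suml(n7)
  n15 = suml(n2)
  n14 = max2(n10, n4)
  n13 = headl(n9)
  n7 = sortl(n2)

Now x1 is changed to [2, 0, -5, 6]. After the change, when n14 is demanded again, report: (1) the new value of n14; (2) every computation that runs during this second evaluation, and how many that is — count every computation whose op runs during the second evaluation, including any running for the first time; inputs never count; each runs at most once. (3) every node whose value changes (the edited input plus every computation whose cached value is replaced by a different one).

Demanding n14 again yields 6.
5 computations run: n2, n4, n7, n10, n14.
The nodes whose values change: x1, n2, n4, n7, n10, n14.

First demand of the output computes:
  n2 = concat([2], [2]) = [2, 2]
  n4 = suml([2, 2]) = 4
  n7 = sortl([2, 2]) = [2, 2]
  n10 = suml([2, 2]) = 4
  n14 = max2(4, 4) = 4

After the edit, cleaning proceeds:
  n2: a read changed (x1 [2]->[2, 0, -5, 6]; x1 [2]->[2, 0, -5, 6]) — executes, giving [2, 0, -5, 6, 2, 0, -5, 6].
  n4: a read changed (n2 [2, 2]->[2, 0, -5, 6, 2, 0, -5, 6]) — executes, giving 6.
  n7: a read changed (n2 [2, 2]->[2, 0, -5, 6, 2, 0, -5, 6]) — executes, giving [-5, -5, 0, 0, 2, 2, 6, 6].
  n10: a read changed (n7 [2, 2]->[-5, -5, 0, 0, 2, 2, 6, 6]) — executes, giving 6.
  n14: a read changed (n10 4->6; n4 4->6) — executes, giving 6.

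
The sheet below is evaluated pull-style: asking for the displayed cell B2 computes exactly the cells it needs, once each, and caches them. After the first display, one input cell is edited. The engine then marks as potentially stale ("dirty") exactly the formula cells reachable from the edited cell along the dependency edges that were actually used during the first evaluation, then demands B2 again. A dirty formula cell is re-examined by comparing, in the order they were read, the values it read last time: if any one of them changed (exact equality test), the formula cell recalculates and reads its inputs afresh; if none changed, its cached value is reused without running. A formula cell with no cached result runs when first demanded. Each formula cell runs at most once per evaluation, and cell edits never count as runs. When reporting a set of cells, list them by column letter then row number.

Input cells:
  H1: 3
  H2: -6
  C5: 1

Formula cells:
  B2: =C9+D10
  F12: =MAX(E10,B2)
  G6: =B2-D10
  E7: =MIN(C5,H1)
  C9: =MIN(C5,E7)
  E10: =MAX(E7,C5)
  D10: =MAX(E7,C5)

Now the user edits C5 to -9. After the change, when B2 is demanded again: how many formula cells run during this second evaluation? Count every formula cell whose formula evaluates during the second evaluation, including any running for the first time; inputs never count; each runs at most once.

4 formula cells run: B2, C9, D10, E7.

First demand of the output computes:
  E7 = MIN(1, 3) = 1
  C9 = MIN(1, 1) = 1
  D10 = MAX(1, 1) = 1
  B2 = 1 + 1 = 2

After the edit, cleaning proceeds:
  E7: a read changed (C5 1->-9) — executes, giving -9.
  C9: a read changed (C5 1->-9; E7 1->-9) — executes, giving -9.
  D10: a read changed (E7 1->-9; C5 1->-9) — executes, giving -9.
  B2: a read changed (C9 1->-9; D10 1->-9) — executes, giving -18.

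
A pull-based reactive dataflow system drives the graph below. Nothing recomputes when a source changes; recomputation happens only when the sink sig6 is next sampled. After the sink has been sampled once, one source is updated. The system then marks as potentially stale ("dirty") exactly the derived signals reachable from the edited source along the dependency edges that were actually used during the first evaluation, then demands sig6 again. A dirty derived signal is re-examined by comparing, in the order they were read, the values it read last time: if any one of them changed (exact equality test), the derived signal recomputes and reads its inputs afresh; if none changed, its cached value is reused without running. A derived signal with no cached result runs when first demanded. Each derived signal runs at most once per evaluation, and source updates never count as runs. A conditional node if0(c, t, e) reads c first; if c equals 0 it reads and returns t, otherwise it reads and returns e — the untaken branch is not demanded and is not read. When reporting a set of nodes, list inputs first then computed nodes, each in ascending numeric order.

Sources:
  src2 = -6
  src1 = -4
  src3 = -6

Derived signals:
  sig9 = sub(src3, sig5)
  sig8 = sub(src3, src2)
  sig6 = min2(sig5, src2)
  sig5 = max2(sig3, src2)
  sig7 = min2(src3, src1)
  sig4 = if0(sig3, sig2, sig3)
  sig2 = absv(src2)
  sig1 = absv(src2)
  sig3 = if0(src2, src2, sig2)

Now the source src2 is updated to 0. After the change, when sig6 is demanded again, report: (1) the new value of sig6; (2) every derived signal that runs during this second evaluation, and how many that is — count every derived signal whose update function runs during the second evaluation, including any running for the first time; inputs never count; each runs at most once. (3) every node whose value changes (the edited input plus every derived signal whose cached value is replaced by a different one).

First evaluation (everything demanded from the output):
  sig2 = absv(-6) = 6
  sig3 = if0(src2=-6 -> else branch sig2) = 6
  sig5 = max2(6, -6) = 6
  sig6 = min2(6, -6) = -6

Propagation after the edit:
  sig2: marked dirty but never re-examined — demand shifted away from it.
  sig3: runs — src2 -6->0; result 0.
  sig5: runs — sig3 6->0; src2 -6->0; result 0.
  sig6: runs — sig5 6->0; src2 -6->0; result 0.

Key observation: a condition flipped, so demand moved to the other branch — sig2 is never re-examined.

New value of sig6: 0.
Derived signals that run: sig3, sig5, sig6 — 3 in total.
Values that change: src2, sig3, sig5, sig6.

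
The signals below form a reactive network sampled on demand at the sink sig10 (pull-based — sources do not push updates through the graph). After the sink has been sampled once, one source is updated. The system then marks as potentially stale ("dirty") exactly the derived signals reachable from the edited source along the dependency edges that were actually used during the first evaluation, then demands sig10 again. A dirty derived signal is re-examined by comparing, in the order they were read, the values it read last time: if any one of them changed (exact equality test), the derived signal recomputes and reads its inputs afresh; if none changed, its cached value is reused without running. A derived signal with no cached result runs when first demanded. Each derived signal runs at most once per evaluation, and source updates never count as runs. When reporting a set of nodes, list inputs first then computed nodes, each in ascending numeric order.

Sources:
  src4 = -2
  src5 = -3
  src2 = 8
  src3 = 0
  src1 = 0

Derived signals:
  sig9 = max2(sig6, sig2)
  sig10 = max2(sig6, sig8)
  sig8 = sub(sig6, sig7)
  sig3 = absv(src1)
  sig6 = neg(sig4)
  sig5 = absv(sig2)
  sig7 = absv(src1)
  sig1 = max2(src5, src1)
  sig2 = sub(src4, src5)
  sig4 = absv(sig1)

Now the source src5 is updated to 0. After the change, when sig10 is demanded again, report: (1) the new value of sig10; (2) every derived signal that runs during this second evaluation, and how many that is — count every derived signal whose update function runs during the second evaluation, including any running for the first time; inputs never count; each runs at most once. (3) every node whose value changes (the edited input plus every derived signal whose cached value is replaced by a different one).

Initial pass — values computed on the first demand:
  sig1 = max2(-3, 0) = 0
  sig4 = absv(0) = 0
  sig6 = neg(0) = 0
  sig7 = absv(0) = 0
  sig8 = sub(0, 0) = 0
  sig10 = max2(0, 0) = 0

Second demand — change propagation:
  sig1: re-runs because src5 -3->0; new result 0 (unchanged).
  sig4: re-examined; everything it read last time is the same (sig1 unchanged) — cache 0 kept, no run.
  sig6: re-examined; everything it read last time is the same (sig4 unchanged) — cache 0 kept, no run.
  sig8: re-examined; everything it read last time is the same (sig6 unchanged, sig7 unchanged) — cache 0 kept, no run.
  sig10: re-examined; everything it read last time is the same (sig6 unchanged, sig8 unchanged) — cache 0 kept, no run.

The important point: sig1 recomputes to an identical value, and the output ends up unchanged.

sig10 now evaluates to 0.
Run set: sig1 (1 run).
Changed values: src5.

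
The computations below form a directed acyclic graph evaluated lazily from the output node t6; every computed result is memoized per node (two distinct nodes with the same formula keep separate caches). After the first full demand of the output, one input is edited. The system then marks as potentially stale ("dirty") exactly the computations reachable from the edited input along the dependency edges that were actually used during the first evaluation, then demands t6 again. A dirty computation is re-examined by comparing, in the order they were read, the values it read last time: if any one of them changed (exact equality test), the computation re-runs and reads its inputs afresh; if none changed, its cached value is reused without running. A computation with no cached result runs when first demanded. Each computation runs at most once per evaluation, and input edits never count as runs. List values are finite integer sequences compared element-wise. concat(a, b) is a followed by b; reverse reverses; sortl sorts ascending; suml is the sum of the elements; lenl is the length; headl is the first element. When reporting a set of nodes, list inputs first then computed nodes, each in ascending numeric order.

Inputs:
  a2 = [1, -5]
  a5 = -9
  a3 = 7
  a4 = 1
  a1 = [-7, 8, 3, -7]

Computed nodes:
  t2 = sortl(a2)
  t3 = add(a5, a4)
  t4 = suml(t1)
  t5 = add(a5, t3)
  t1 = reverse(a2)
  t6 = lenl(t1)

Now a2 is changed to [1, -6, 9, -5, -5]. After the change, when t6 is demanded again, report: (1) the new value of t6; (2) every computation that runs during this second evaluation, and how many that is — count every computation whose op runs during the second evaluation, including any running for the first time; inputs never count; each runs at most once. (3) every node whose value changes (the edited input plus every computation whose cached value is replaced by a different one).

First demand of the output computes:
  t1 = reverse([1, -5]) = [-5, 1]
  t6 = lenl([-5, 1]) = 2

After the edit, cleaning proceeds:
  t1: a read changed (a2 [1, -5]->[1, -6, 9, -5, -5]) — executes, giving [-5, -5, 9, -6, 1].
  t6: a read changed (t1 [-5, 1]->[-5, -5, 9, -6, 1]) — executes, giving 5.

Demanding t6 again yields 5.
2 computations run: t1, t6.
The nodes whose values change: a2, t1, t6.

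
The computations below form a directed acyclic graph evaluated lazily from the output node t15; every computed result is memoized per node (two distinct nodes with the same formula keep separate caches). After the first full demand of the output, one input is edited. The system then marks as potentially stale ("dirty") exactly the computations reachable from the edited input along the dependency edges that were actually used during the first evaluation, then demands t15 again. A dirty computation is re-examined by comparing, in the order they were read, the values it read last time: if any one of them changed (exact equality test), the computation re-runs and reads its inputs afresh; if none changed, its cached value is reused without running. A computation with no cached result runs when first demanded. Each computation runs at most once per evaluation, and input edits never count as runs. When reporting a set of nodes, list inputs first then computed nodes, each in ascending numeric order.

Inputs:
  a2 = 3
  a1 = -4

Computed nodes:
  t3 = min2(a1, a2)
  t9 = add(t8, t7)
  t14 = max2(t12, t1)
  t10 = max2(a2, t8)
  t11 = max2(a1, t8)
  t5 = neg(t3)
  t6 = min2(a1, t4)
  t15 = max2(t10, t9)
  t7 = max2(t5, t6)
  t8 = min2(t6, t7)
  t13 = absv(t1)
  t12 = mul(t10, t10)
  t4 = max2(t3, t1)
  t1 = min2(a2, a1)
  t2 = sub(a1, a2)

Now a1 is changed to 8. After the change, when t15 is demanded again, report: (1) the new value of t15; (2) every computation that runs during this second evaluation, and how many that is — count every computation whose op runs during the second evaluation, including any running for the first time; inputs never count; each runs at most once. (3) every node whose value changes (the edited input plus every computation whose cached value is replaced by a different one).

Demanding t15 again yields 6.
10 computations run: t1, t3, t4, t5, t6, t7, t8, t9, t10, t15.
The nodes whose values change: a1, t1, t3, t4, t5, t6, t7, t8, t9, t15.

First demand of the output computes:
  t1 = min2(3, -4) = -4
  t3 = min2(-4, 3) = -4
  t4 = max2(-4, -4) = -4
  t5 = neg(-4) = 4
  t6 = min2(-4, -4) = -4
  t7 = max2(4, -4) = 4
  t8 = min2(-4, 4) = -4
  t9 = add(-4, 4) = 0
  t10 = max2(3, -4) = 3
  t15 = max2(3, 0) = 3

After the edit, cleaning proceeds:
  t1: a read changed (a1 -4->8) — executes, giving 3.
  t3: a read changed (a1 -4->8) — executes, giving 3.
  t4: a read changed (t3 -4->3; t1 -4->3) — executes, giving 3.
  t5: a read changed (t3 -4->3) — executes, giving -3.
  t6: a read changed (a1 -4->8; t4 -4->3) — executes, giving 3.
  t7: a read changed (t5 4->-3; t6 -4->3) — executes, giving 3.
  t8: a read changed (t6 -4->3; t7 4->3) — executes, giving 3.
  t9: a read changed (t8 -4->3; t7 4->3) — executes, giving 6.
  t10: a read changed (t8 -4->3) — executes, giving 3 — identical to its old value.
  t15: a read changed (t9 0->6) — executes, giving 6.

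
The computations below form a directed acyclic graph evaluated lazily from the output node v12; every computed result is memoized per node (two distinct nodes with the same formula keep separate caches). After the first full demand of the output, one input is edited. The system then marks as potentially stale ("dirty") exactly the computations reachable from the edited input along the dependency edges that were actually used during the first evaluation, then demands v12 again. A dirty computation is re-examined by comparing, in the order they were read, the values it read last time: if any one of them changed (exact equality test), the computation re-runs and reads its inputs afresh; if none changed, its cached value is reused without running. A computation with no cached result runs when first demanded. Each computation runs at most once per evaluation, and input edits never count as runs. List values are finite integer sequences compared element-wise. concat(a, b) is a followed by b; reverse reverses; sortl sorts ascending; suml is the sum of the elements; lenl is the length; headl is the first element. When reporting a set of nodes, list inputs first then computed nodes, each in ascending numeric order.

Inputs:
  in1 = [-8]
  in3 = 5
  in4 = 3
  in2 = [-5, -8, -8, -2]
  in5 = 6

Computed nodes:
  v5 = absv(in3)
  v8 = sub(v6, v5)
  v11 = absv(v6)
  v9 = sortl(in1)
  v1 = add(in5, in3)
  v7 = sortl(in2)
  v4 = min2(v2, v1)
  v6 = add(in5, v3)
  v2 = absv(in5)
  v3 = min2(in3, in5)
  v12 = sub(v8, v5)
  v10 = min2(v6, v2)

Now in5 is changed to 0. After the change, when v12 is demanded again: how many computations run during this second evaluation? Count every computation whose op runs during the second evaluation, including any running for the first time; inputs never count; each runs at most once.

First demand of the output computes:
  v3 = min2(5, 6) = 5
  v5 = absv(5) = 5
  v6 = add(6, 5) = 11
  v8 = sub(11, 5) = 6
  v12 = sub(6, 5) = 1

After the edit, cleaning proceeds:
  v3: a read changed (in5 6->0) — executes, giving 0.
  v6: a read changed (in5 6->0; v3 5->0) — executes, giving 0.
  v8: a read changed (v6 11->0) — executes, giving -5.
  v12: a read changed (v8 6->-5) — executes, giving -10.

4 computations run: v3, v6, v8, v12.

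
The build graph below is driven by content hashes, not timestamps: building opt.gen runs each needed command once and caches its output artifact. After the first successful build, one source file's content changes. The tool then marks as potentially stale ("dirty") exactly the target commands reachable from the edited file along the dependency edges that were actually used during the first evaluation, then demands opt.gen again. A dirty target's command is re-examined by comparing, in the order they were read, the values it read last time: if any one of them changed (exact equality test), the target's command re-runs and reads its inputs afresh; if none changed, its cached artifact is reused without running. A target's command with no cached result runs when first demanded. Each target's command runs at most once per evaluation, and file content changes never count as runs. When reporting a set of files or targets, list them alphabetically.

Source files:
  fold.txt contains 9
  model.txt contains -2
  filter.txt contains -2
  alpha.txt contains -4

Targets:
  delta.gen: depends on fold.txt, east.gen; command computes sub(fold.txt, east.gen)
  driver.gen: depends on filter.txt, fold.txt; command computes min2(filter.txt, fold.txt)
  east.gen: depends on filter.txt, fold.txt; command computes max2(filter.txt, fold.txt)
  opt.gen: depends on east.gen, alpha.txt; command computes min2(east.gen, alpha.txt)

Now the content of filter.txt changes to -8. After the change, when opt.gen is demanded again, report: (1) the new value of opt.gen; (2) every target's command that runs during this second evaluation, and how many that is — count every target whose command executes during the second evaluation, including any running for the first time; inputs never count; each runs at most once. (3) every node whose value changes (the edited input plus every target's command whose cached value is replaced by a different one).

Initial pass — values computed on the first demand:
  east.gen = max2(-2, 9) = 9
  opt.gen = min2(9, -4) = -4

Second demand — change propagation:
  east.gen: re-runs because filter.txt -2->-8; new result 9 (unchanged).
  opt.gen: re-examined; everything it read last time is the same (east.gen unchanged, alpha.txt unchanged) — cache -4 kept, no run.

The important point: east.gen recomputes to an identical value, and the output ends up unchanged.

opt.gen now evaluates to -4.
Run set: east.gen (1 run).
Changed values: filter.txt.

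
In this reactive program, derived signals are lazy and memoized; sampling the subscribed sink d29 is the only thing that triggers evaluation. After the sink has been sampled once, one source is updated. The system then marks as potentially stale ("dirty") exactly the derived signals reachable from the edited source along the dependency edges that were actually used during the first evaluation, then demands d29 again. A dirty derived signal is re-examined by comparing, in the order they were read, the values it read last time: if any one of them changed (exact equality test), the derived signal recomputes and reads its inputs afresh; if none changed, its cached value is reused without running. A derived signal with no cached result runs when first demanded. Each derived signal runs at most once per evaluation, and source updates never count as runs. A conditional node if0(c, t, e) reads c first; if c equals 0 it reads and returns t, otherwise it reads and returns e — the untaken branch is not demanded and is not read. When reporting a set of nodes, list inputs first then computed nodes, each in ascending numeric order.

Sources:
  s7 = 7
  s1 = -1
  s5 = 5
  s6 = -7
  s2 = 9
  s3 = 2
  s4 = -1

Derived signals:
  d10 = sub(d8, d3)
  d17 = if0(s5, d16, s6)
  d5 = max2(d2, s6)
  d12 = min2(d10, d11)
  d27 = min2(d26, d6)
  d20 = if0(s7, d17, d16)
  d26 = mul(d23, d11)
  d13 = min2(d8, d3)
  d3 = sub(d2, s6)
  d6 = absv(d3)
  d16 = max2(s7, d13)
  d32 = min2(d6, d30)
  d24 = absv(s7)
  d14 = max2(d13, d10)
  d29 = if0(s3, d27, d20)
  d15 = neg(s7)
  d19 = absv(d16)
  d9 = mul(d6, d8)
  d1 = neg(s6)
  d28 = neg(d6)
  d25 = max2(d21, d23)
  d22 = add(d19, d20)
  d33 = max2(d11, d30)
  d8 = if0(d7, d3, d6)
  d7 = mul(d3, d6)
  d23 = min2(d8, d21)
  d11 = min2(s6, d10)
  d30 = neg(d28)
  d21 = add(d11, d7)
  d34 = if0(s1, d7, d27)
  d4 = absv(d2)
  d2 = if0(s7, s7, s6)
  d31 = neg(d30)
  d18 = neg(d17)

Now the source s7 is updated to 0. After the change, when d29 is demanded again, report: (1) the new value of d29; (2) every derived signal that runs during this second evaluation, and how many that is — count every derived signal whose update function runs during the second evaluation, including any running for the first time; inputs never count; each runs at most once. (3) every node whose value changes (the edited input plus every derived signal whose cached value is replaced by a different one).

Demanding d29 again yields -7.
3 derived signals run: d17, d20, d29.
The nodes whose values change: s7, d20, d29.
Note the branch switch — demand abandons d2, d3, d6, d7, d8, d13, d16, which are never re-examined.

First demand of the output computes:
  d2 = if0(s7=7 -> else branch s6) = -7
  d3 = sub(-7, -7) = 0
  d6 = absv(0) = 0
  d7 = mul(0, 0) = 0
  d8 = if0(d7=0 -> then branch d3) = 0
  d13 = min2(0, 0) = 0
  d16 = max2(7, 0) = 7
  d20 = if0(s7=7 -> else branch d16) = 7
  d29 = if0(s3=2 -> else branch d20) = 7

After the edit, cleaning proceeds:
  d2: stays stale; no demand reaches it after the flip.
  d3: stays stale; no demand reaches it after the flip.
  d6: stays stale; no demand reaches it after the flip.
  d7: stays stale; no demand reaches it after the flip.
  d8: stays stale; no demand reaches it after the flip.
  d13: stays stale; no demand reaches it after the flip.
  d16: stays stale; no demand reaches it after the flip.
  d17: had never run; runs now, result -7.
  d20: a read changed (s7 7->0) — executes, giving -7.
  d29: a read changed (d20 7->-7) — executes, giving -7.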